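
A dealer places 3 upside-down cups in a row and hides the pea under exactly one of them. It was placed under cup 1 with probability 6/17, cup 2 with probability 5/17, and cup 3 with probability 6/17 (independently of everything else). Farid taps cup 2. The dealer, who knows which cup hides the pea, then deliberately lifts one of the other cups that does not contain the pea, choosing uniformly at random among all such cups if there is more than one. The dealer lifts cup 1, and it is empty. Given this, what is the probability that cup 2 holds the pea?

5/17

Consider each possible location of the pea in turn.
If it is under cup 1 (prior 6/17): the dealer opened cup 1, so this case is ruled out; weight (6/17)·0 = 0.
If it is under cup 2 (prior 5/17): the dealer has 2 equally likely choices, so probability 1/2; weight (5/17)·(1/2) = 5/34.
If it is under cup 3 (prior 6/17): the dealer has no choice, probability 1; weight (6/17)·1 = 6/17.
The weights sum to 1/2.
So P(the pea under cup 2 | the dealer opened cup 1) = (5/34) / (1/2) = 5/17.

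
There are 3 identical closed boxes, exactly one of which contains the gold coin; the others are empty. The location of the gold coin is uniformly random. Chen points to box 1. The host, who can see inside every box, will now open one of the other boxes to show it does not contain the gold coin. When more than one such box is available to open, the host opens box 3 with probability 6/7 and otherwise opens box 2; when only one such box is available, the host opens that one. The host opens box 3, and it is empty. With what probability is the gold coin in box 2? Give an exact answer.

Condition on the true location of the gold coin.
If it is in box 1 (prior 1/3): box 3 is available, opened with probability 6/7; weight (1/3)·(6/7) = 2/7.
If it is in box 2 (prior 1/3): only box 3 is available, probability 1; weight (1/3)·1 = 1/3.
If it is in box 3 (prior 1/3): the host opened box 3, so this case is ruled out; weight (1/3)·0 = 0.
The weights sum to 13/21.
So P(the gold coin in box 2 | the host opened box 3) = (1/3) / (13/21) = 7/13.

7/13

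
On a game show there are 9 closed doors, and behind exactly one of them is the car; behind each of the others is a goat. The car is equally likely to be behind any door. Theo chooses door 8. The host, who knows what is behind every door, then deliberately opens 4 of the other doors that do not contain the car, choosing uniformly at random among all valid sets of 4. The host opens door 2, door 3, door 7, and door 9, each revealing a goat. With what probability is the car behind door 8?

Apply Bayes' rule, conditioning on where the car actually is.
If it is behind any of doors 1, 4, 5, and 6 (prior 1/9 each): the host has 35 equally likely choices, so probability 1/35; weight (1/9)·(1/35) = 1/315 each.
If it is behind any of doors 2, 3, 7, and 9 (prior 1/9 each): that door was opened and seen not to hold the prize — ruled out; weight (1/9)·0 = 0 each.
If it is behind door 8 (prior 1/9): the host has 70 equally likely choices, so probability 1/70; weight (1/9)·(1/70) = 1/630.
The weights sum to 1/70.
So P(the car behind door 8 | the host opened door 2, door 3, door 7, and door 9) = (1/630) / (1/70) = 1/9.

1/9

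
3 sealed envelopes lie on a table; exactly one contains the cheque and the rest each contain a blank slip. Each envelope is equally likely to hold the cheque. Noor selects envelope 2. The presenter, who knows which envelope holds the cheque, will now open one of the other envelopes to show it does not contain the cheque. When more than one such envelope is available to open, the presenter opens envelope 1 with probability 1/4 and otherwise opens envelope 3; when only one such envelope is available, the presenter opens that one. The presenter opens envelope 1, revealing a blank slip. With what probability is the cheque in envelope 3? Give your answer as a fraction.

Consider each possible location of the cheque in turn.
If it is in envelope 1 (prior 1/3): the presenter opened envelope 1, so this case is ruled out; weight (1/3)·0 = 0.
If it is in envelope 2 (prior 1/3): envelope 1 is available, opened with probability 1/4; weight (1/3)·(1/4) = 1/12.
If it is in envelope 3 (prior 1/3): only envelope 1 is available, probability 1; weight (1/3)·1 = 1/3.
The weights sum to 5/12.
So P(the cheque in envelope 3 | the presenter opened envelope 1) = (1/3) / (5/12) = 4/5.

4/5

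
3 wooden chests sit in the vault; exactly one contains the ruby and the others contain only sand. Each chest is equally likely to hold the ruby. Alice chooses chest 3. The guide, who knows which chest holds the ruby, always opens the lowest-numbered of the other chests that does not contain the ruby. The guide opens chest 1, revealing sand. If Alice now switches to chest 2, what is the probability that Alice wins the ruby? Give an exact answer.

1/2

Consider each possible location of the ruby in turn.
If it is in chest 1 (prior 1/3): the guide opened chest 1, so this case is ruled out; weight (1/3)·0 = 0.
If it is in either of chests 2 and 3 (prior 1/3 each): chest 1 is the lowest-numbered option available, probability 1; weight (1/3)·1 = 1/3 each.
The weights sum to 2/3.
So P(the ruby in chest 2 | the guide opened chest 1) = (1/3) / (2/3) = 1/2.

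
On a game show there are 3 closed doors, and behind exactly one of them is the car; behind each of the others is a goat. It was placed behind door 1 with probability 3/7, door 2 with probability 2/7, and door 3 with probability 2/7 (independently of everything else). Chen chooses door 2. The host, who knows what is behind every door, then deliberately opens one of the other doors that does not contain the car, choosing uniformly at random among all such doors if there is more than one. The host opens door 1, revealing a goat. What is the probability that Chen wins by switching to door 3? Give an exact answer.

Consider each possible location of the car in turn.
If it is behind door 1 (prior 3/7): the host opened door 1, so this case is ruled out; weight (3/7)·0 = 0.
If it is behind door 2 (prior 2/7): the host has 2 equally likely choices, so probability 1/2; weight (2/7)·(1/2) = 1/7.
If it is behind door 3 (prior 2/7): the host has no choice, probability 1; weight (2/7)·1 = 2/7.
The weights sum to 3/7.
So P(the car behind door 3 | the host opened door 1) = (2/7) / (3/7) = 2/3.

2/3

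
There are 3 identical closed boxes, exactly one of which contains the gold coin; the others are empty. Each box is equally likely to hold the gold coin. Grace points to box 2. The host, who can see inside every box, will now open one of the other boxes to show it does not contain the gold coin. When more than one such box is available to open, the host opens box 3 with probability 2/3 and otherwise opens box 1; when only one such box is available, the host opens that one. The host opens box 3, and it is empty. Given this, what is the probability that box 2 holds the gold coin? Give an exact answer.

Consider each possible location of the gold coin in turn.
If it is in box 1 (prior 1/3): only box 3 is available, probability 1; weight (1/3)·1 = 1/3.
If it is in box 2 (prior 1/3): box 3 is available, opened with probability 2/3; weight (1/3)·(2/3) = 2/9.
If it is in box 3 (prior 1/3): the host opened box 3, so this case is ruled out; weight (1/3)·0 = 0.
The weights sum to 5/9.
So P(the gold coin in box 2 | the host opened box 3) = (2/9) / (5/9) = 2/5.

2/5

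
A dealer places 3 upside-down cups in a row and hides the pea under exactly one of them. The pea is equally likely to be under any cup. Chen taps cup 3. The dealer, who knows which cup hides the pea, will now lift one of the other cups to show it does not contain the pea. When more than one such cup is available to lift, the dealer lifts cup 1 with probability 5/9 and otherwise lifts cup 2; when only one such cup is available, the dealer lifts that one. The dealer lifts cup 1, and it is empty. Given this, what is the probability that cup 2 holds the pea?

9/14

Consider each possible location of the pea in turn.
If it is under cup 1 (prior 1/3): the dealer opened cup 1, so this case is ruled out; weight (1/3)·0 = 0.
If it is under cup 2 (prior 1/3): only cup 1 is available, probability 1; weight (1/3)·1 = 1/3.
If it is under cup 3 (prior 1/3): cup 1 is available, opened with probability 5/9; weight (1/3)·(5/9) = 5/27.
The weights sum to 14/27.
So P(the pea under cup 2 | the dealer opened cup 1) = (1/3) / (14/27) = 9/14.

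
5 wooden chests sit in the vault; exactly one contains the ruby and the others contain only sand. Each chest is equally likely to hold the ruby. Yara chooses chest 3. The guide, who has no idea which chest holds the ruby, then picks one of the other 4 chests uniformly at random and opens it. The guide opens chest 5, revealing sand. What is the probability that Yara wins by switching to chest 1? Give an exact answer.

Condition on the true location of the ruby.
If it is in any of chests 1, 2, 3, and 4 (prior 1/5 each): the guide picks chest 5 with probability 1/4 regardless, and it is not the prize; weight (1/5)·(1/4) = 1/20 each.
If it is in chest 5 (prior 1/5): the guide opened chest 5, so this case is ruled out; weight (1/5)·0 = 0.
The weights sum to 1/5.
So P(the ruby in chest 1 | the guide opened chest 5) = (1/20) / (1/5) = 1/4.

1/4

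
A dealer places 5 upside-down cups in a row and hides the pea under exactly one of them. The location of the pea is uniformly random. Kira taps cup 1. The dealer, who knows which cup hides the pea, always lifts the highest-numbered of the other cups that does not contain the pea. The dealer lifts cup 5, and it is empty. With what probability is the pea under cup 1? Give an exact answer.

Apply Bayes' rule, conditioning on where the pea actually is.
If it is under any of cups 1, 2, 3, and 4 (prior 1/5 each): cup 5 is the highest-numbered option available, probability 1; weight (1/5)·1 = 1/5 each.
If it is under cup 5 (prior 1/5): the dealer opened cup 5, so this case is ruled out; weight (1/5)·0 = 0.
The weights sum to 4/5.
So P(the pea under cup 1 | the dealer opened cup 5) = (1/5) / (4/5) = 1/4.

1/4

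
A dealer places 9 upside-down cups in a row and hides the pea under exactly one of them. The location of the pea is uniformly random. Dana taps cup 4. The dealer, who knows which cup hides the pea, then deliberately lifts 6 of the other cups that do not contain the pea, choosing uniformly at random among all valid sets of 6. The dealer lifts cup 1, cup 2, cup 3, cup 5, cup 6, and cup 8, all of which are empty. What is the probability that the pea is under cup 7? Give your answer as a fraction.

4/9

Consider each possible location of the pea in turn.
If it is under any of cups 1, 2, 3, 5, 6, and 8 (prior 1/9 each): that cup was opened and seen not to hold the prize — ruled out; weight (1/9)·0 = 0 each.
If it is under cup 4 (prior 1/9): the dealer has 28 equally likely choices, so probability 1/28; weight (1/9)·(1/28) = 1/252.
If it is under either of cups 7 and 9 (prior 1/9 each): the dealer has 7 equally likely choices, so probability 1/7; weight (1/9)·(1/7) = 1/63 each.
The weights sum to 1/28.
So P(the pea under cup 7 | the dealer opened cup 1, cup 2, cup 3, cup 5, cup 6, and cup 8) = (1/63) / (1/28) = 4/9.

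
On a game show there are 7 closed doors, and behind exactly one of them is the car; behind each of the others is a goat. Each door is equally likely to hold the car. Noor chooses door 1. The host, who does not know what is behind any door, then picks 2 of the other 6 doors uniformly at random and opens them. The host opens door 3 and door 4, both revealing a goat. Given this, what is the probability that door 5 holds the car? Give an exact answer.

Because the host chose which doors to open without knowing where the car is, the choice is independent of the prize location. Learning that none of the 2 opened doors holds the car simply rules out those 2 locations and leaves the remaining 5 doors still equally likely by symmetry.
So P(the car behind door 5) = 1/5.

1/5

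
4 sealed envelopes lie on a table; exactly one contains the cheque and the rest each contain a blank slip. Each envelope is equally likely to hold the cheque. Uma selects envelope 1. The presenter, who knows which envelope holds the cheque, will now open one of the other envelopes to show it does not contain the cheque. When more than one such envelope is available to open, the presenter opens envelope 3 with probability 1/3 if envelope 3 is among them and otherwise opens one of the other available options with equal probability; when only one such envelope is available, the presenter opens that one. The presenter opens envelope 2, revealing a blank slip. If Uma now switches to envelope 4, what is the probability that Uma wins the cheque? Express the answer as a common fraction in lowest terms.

Consider each possible location of the cheque in turn.
If it is in envelope 1 (prior 1/4): envelope 3 is available but not opened; envelope 2 gets probability (1 − 1/3)/2 = 1/3; weight (1/4)·(1/3) = 1/12.
If it is in envelope 2 (prior 1/4): the presenter opened envelope 2, so this case is ruled out; weight (1/4)·0 = 0.
If it is in envelope 3 (prior 1/4): envelope 3 holds the prize so is unavailable; the presenter chooses uniformly among the 2 others, probability 1/2; weight (1/4)·(1/2) = 1/8.
If it is in envelope 4 (prior 1/4): envelope 3 is available but not opened, probability 2/3; weight (1/4)·(2/3) = 1/6.
The weights sum to 3/8.
So P(the cheque in envelope 4 | the presenter opened envelope 2) = (1/6) / (3/8) = 4/9.

4/9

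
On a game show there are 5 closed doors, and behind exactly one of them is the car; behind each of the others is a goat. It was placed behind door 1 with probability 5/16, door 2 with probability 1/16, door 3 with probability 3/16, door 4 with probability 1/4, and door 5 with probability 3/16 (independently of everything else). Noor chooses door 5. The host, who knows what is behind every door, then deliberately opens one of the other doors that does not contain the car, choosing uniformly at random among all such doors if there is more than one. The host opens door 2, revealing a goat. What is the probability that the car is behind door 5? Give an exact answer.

Condition on the true location of the car.
If it is behind door 1 (prior 5/16): the host has 3 equally likely choices, so probability 1/3; weight (5/16)·(1/3) = 5/48.
If it is behind door 2 (prior 1/16): the host opened door 2, so this case is ruled out; weight (1/16)·0 = 0.
If it is behind door 3 (prior 3/16): the host has 3 equally likely choices, so probability 1/3; weight (3/16)·(1/3) = 1/16.
If it is behind door 4 (prior 1/4): the host has 3 equally likely choices, so probability 1/3; weight (1/4)·(1/3) = 1/12.
If it is behind door 5 (prior 3/16): the host has 4 equally likely choices, so probability 1/4; weight (3/16)·(1/4) = 3/64.
The weights sum to 19/64.
So P(the car behind door 5 | the host opened door 2) = (3/64) / (19/64) = 3/19.

3/19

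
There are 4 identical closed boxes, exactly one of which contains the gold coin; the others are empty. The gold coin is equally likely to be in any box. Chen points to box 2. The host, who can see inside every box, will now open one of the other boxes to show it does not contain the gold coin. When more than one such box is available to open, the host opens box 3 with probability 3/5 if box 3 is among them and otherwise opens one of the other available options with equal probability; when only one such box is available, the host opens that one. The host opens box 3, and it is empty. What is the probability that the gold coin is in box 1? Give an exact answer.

Condition on the true location of the gold coin.
If it is in any of boxes 1, 2, and 4 (prior 1/4 each): box 3 is available, opened with probability 3/5; weight (1/4)·(3/5) = 3/20 each.
If it is in box 3 (prior 1/4): the host opened box 3, so this case is ruled out; weight (1/4)·0 = 0.
The weights sum to 9/20.
So P(the gold coin in box 1 | the host opened box 3) = (3/20) / (9/20) = 1/3.

1/3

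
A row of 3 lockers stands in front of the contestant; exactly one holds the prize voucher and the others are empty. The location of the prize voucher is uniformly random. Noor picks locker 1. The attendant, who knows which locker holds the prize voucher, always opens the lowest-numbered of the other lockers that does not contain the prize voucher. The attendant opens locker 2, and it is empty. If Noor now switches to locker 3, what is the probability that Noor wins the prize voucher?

1/2

Consider each possible location of the prize voucher in turn.
If it is in either of lockers 1 and 3 (prior 1/3 each): locker 2 is the lowest-numbered option available, probability 1; weight (1/3)·1 = 1/3 each.
If it is in locker 2 (prior 1/3): the attendant opened locker 2, so this case is ruled out; weight (1/3)·0 = 0.
The weights sum to 2/3.
So P(the prize voucher in locker 3 | the attendant opened locker 2) = (1/3) / (2/3) = 1/2.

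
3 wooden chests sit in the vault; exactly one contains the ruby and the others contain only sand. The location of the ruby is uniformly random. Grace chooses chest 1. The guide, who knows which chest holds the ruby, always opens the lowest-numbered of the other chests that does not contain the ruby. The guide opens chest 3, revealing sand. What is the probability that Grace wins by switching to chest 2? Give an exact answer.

Condition on the true location of the ruby.
If it is in chest 1 (prior 1/3): the guide would have opened chest 2 instead, probability 0; weight (1/3)·0 = 0.
If it is in chest 2 (prior 1/3): chest 3 is the lowest-numbered option available, probability 1; weight (1/3)·1 = 1/3.
If it is in chest 3 (prior 1/3): the guide opened chest 3, so this case is ruled out; weight (1/3)·0 = 0.
The weights sum to 1/3.
So P(the ruby in chest 2 | the guide opened chest 3) = (1/3) / (1/3) = 1.

1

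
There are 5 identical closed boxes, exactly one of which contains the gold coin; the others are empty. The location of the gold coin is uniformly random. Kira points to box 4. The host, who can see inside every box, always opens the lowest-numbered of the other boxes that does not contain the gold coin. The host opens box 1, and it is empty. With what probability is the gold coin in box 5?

Condition on the true location of the gold coin.
If it is in box 1 (prior 1/5): the host opened box 1, so this case is ruled out; weight (1/5)·0 = 0.
If it is in any of boxes 2, 3, 4, and 5 (prior 1/5 each): box 1 is the lowest-numbered option available, probability 1; weight (1/5)·1 = 1/5 each.
The weights sum to 4/5.
So P(the gold coin in box 5 | the host opened box 1) = (1/5) / (4/5) = 1/4.

1/4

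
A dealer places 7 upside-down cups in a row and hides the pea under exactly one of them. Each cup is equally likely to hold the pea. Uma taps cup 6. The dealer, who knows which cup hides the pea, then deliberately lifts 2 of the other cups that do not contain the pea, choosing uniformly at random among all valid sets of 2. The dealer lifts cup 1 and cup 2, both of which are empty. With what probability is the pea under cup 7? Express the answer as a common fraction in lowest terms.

3/14

Condition on the true location of the pea.
If it is under either of cups 1 and 2 (prior 1/7 each): that cup was opened and seen not to hold the prize — ruled out; weight (1/7)·0 = 0 each.
If it is under any of cups 3, 4, 5, and 7 (prior 1/7 each): the dealer has 10 equally likely choices, so probability 1/10; weight (1/7)·(1/10) = 1/70 each.
If it is under cup 6 (prior 1/7): the dealer has 15 equally likely choices, so probability 1/15; weight (1/7)·(1/15) = 1/105.
The weights sum to 1/15.
So P(the pea under cup 7 | the dealer opened cup 1 and cup 2) = (1/70) / (1/15) = 3/14.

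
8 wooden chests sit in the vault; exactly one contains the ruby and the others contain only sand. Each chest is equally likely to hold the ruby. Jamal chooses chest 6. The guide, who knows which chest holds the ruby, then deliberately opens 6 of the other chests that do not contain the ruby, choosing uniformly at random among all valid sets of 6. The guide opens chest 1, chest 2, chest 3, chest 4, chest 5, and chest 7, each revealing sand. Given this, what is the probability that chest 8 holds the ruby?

7/8

Consider each possible location of the ruby in turn.
If it is in any of chests 1, 2, 3, 4, 5, and 7 (prior 1/8 each): that chest was opened and seen not to hold the prize — ruled out; weight (1/8)·0 = 0 each.
If it is in chest 6 (prior 1/8): the guide has 7 equally likely choices, so probability 1/7; weight (1/8)·(1/7) = 1/56.
If it is in chest 8 (prior 1/8): the guide has no choice, probability 1; weight (1/8)·1 = 1/8.
The weights sum to 1/7.
So P(the ruby in chest 8 | the guide opened chest 1, chest 2, chest 3, chest 4, chest 5, and chest 7) = (1/8) / (1/7) = 7/8.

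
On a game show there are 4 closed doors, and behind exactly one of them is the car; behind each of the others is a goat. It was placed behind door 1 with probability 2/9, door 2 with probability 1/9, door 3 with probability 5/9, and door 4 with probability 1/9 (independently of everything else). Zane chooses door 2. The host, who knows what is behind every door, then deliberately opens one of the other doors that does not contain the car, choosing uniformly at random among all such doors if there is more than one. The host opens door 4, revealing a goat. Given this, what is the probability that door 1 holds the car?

Consider each possible location of the car in turn.
If it is behind door 1 (prior 2/9): the host has 2 equally likely choices, so probability 1/2; weight (2/9)·(1/2) = 1/9.
If it is behind door 2 (prior 1/9): the host has 3 equally likely choices, so probability 1/3; weight (1/9)·(1/3) = 1/27.
If it is behind door 3 (prior 5/9): the host has 2 equally likely choices, so probability 1/2; weight (5/9)·(1/2) = 5/18.
If it is behind door 4 (prior 1/9): the host opened door 4, so this case is ruled out; weight (1/9)·0 = 0.
The weights sum to 23/54.
So P(the car behind door 1 | the host opened door 4) = (1/9) / (23/54) = 6/23.

6/23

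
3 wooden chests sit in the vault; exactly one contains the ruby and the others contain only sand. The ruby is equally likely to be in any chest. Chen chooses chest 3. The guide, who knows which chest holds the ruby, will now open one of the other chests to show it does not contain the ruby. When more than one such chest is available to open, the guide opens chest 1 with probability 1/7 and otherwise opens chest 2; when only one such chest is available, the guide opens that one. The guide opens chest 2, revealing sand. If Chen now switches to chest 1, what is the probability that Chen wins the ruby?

Apply Bayes' rule, conditioning on where the ruby actually is.
If it is in chest 1 (prior 1/3): only chest 2 is available, probability 1; weight (1/3)·1 = 1/3.
If it is in chest 2 (prior 1/3): the guide opened chest 2, so this case is ruled out; weight (1/3)·0 = 0.
If it is in chest 3 (prior 1/3): chest 1 is available but not opened, probability 6/7; weight (1/3)·(6/7) = 2/7.
The weights sum to 13/21.
So P(the ruby in chest 1 | the guide opened chest 2) = (1/3) / (13/21) = 7/13.

7/13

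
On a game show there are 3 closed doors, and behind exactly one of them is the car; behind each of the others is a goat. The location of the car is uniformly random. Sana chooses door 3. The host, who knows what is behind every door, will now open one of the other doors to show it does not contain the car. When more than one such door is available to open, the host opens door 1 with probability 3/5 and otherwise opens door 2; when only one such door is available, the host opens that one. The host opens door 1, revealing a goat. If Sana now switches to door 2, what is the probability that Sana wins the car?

Apply Bayes' rule, conditioning on where the car actually is.
If it is behind door 1 (prior 1/3): the host opened door 1, so this case is ruled out; weight (1/3)·0 = 0.
If it is behind door 2 (prior 1/3): only door 1 is available, probability 1; weight (1/3)·1 = 1/3.
If it is behind door 3 (prior 1/3): door 1 is available, opened with probability 3/5; weight (1/3)·(3/5) = 1/5.
The weights sum to 8/15.
So P(the car behind door 2 | the host opened door 1) = (1/3) / (8/15) = 5/8.

5/8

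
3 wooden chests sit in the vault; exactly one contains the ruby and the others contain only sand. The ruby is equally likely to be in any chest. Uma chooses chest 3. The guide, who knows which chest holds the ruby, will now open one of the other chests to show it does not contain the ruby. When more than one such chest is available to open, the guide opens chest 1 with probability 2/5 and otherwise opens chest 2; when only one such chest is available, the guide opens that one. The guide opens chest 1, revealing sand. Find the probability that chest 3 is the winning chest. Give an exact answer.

2/7

Apply Bayes' rule, conditioning on where the ruby actually is.
If it is in chest 1 (prior 1/3): the guide opened chest 1, so this case is ruled out; weight (1/3)·0 = 0.
If it is in chest 2 (prior 1/3): only chest 1 is available, probability 1; weight (1/3)·1 = 1/3.
If it is in chest 3 (prior 1/3): chest 1 is available, opened with probability 2/5; weight (1/3)·(2/5) = 2/15.
The weights sum to 7/15.
So P(the ruby in chest 3 | the guide opened chest 1) = (2/15) / (7/15) = 2/7.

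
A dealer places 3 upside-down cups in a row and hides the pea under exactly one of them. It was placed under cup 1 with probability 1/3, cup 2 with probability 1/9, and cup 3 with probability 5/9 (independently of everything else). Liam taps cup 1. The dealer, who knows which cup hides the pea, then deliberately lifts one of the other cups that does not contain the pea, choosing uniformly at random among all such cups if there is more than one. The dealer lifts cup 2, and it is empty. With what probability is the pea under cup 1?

3/13

Condition on the true location of the pea.
If it is under cup 1 (prior 1/3): the dealer has 2 equally likely choices, so probability 1/2; weight (1/3)·(1/2) = 1/6.
If it is under cup 2 (prior 1/9): the dealer opened cup 2, so this case is ruled out; weight (1/9)·0 = 0.
If it is under cup 3 (prior 5/9): the dealer has no choice, probability 1; weight (5/9)·1 = 5/9.
The weights sum to 13/18.
So P(the pea under cup 1 | the dealer opened cup 2) = (1/6) / (13/18) = 3/13.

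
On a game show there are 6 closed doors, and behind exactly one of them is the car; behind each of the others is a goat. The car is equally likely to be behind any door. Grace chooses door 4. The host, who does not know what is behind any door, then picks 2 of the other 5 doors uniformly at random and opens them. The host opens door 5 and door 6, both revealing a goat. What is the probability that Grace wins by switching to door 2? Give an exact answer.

1/4

Because the host chose which doors to open without knowing where the car is, the choice is independent of the prize location. Learning that none of the 2 opened doors holds the car simply rules out those 2 locations and leaves the remaining 4 doors still equally likely by symmetry.
So P(the car behind door 2) = 1/4.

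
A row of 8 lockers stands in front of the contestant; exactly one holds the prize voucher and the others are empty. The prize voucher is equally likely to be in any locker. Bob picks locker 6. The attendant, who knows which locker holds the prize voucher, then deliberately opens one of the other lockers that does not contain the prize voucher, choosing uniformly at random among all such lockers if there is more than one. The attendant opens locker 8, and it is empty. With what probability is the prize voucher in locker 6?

1/8

Apply Bayes' rule, conditioning on where the prize voucher actually is.
If it is in any of lockers 1, 2, 3, 4, 5, and 7 (prior 1/8 each): the attendant has 6 equally likely choices, so probability 1/6; weight (1/8)·(1/6) = 1/48 each.
If it is in locker 6 (prior 1/8): the attendant has 7 equally likely choices, so probability 1/7; weight (1/8)·(1/7) = 1/56.
If it is in locker 8 (prior 1/8): the attendant opened locker 8, so this case is ruled out; weight (1/8)·0 = 0.
The weights sum to 1/7.
So P(the prize voucher in locker 6 | the attendant opened locker 8) = (1/56) / (1/7) = 1/8.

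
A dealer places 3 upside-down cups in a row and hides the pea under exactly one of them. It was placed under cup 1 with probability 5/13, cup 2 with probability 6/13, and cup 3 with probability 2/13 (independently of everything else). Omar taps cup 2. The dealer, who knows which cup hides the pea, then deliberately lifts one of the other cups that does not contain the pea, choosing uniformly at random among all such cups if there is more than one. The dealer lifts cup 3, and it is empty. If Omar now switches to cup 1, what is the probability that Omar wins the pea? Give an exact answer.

Consider each possible location of the pea in turn.
If it is under cup 1 (prior 5/13): the dealer has no choice, probability 1; weight (5/13)·1 = 5/13.
If it is under cup 2 (prior 6/13): the dealer has 2 equally likely choices, so probability 1/2; weight (6/13)·(1/2) = 3/13.
If it is under cup 3 (prior 2/13): the dealer opened cup 3, so this case is ruled out; weight (2/13)·0 = 0.
The weights sum to 8/13.
So P(the pea under cup 1 | the dealer opened cup 3) = (5/13) / (8/13) = 5/8.

5/8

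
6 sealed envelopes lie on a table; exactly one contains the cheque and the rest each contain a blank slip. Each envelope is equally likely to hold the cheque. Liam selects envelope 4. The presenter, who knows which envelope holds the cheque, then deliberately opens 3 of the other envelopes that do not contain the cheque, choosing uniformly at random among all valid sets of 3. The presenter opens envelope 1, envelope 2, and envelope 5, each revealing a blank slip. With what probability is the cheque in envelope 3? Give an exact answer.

5/12

Condition on the true location of the cheque.
If it is in any of envelopes 1, 2, and 5 (prior 1/6 each): that envelope was opened and seen not to hold the prize — ruled out; weight (1/6)·0 = 0 each.
If it is in either of envelopes 3 and 6 (prior 1/6 each): the presenter has 4 equally likely choices, so probability 1/4; weight (1/6)·(1/4) = 1/24 each.
If it is in envelope 4 (prior 1/6): the presenter has 10 equally likely choices, so probability 1/10; weight (1/6)·(1/10) = 1/60.
The weights sum to 1/10.
So P(the cheque in envelope 3 | the presenter opened envelope 1, envelope 2, and envelope 5) = (1/24) / (1/10) = 5/12.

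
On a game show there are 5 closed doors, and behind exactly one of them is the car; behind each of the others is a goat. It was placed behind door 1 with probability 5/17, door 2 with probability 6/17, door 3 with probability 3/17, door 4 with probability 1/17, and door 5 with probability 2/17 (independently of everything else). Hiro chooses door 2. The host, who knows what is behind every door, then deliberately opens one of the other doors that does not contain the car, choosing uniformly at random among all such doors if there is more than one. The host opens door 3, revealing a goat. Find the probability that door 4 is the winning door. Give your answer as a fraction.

Condition on the true location of the car.
If it is behind door 1 (prior 5/17): the host has 3 equally likely choices, so probability 1/3; weight (5/17)·(1/3) = 5/51.
If it is behind door 2 (prior 6/17): the host has 4 equally likely choices, so probability 1/4; weight (6/17)·(1/4) = 3/34.
If it is behind door 3 (prior 3/17): the host opened door 3, so this case is ruled out; weight (3/17)·0 = 0.
If it is behind door 4 (prior 1/17): the host has 3 equally likely choices, so probability 1/3; weight (1/17)·(1/3) = 1/51.
If it is behind door 5 (prior 2/17): the host has 3 equally likely choices, so probability 1/3; weight (2/17)·(1/3) = 2/51.
The weights sum to 25/102.
So P(the car behind door 4 | the host opened door 3) = (1/51) / (25/102) = 2/25.

2/25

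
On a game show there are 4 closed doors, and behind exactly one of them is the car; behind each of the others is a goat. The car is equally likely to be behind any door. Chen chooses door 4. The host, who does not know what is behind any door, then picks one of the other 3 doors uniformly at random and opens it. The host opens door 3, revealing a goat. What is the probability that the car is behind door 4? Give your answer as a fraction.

1/3

Because the host chose which door to open without knowing where the car is, the choice is independent of the prize location. Learning that door 3 does not hold the car simply rules out that one location and leaves the remaining 3 doors still equally likely by symmetry.
So P(the car behind door 4) = 1/3.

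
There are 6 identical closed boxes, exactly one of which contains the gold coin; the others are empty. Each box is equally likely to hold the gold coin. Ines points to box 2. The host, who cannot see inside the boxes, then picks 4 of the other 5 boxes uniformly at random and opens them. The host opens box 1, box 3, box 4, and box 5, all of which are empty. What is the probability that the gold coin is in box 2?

Consider each possible location of the gold coin in turn.
If it is in any of boxes 1, 3, 4, and 5 (prior 1/6 each): that box was opened and seen not to hold the prize — ruled out; weight (1/6)·0 = 0 each.
If it is in either of boxes 2 and 6 (prior 1/6 each): the host picks exactly this set with probability 1/5 regardless, and none is the prize; weight (1/6)·(1/5) = 1/30 each.
The weights sum to 1/15.
So P(the gold coin in box 2 | the host opened box 1, box 3, box 4, and box 5) = (1/30) / (1/15) = 1/2.

1/2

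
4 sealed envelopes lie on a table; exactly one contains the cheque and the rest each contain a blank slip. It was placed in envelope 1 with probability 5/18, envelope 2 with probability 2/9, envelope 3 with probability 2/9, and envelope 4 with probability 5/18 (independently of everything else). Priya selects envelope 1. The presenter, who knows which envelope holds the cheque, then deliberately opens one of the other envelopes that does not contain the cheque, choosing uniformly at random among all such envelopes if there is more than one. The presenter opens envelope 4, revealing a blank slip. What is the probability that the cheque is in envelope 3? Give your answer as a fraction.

6/17

Condition on the true location of the cheque.
If it is in envelope 1 (prior 5/18): the presenter has 3 equally likely choices, so probability 1/3; weight (5/18)·(1/3) = 5/54.
If it is in either of envelopes 2 and 3 (prior 2/9 each): the presenter has 2 equally likely choices, so probability 1/2; weight (2/9)·(1/2) = 1/9 each.
If it is in envelope 4 (prior 5/18): the presenter opened envelope 4, so this case is ruled out; weight (5/18)·0 = 0.
The weights sum to 17/54.
So P(the cheque in envelope 3 | the presenter opened envelope 4) = (1/9) / (17/54) = 6/17.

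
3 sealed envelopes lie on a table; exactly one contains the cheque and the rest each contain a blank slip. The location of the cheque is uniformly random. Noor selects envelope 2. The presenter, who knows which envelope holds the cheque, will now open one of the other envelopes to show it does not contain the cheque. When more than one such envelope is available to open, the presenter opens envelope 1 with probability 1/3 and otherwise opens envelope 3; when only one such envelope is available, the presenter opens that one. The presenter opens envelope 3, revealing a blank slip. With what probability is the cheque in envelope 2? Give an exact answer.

2/5

Condition on the true location of the cheque.
If it is in envelope 1 (prior 1/3): only envelope 3 is available, probability 1; weight (1/3)·1 = 1/3.
If it is in envelope 2 (prior 1/3): envelope 1 is available but not opened, probability 2/3; weight (1/3)·(2/3) = 2/9.
If it is in envelope 3 (prior 1/3): the presenter opened envelope 3, so this case is ruled out; weight (1/3)·0 = 0.
The weights sum to 5/9.
So P(the cheque in envelope 2 | the presenter opened envelope 3) = (2/9) / (5/9) = 2/5.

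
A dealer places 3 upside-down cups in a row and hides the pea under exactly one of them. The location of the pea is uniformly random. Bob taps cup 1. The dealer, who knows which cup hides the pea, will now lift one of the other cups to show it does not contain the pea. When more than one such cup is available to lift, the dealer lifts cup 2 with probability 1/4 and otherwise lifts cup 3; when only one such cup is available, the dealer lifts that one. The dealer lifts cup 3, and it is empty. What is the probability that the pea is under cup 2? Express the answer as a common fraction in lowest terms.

4/7

Consider each possible location of the pea in turn.
If it is under cup 1 (prior 1/3): cup 2 is available but not opened, probability 3/4; weight (1/3)·(3/4) = 1/4.
If it is under cup 2 (prior 1/3): only cup 3 is available, probability 1; weight (1/3)·1 = 1/3.
If it is under cup 3 (prior 1/3): the dealer opened cup 3, so this case is ruled out; weight (1/3)·0 = 0.
The weights sum to 7/12.
So P(the pea under cup 2 | the dealer opened cup 3) = (1/3) / (7/12) = 4/7.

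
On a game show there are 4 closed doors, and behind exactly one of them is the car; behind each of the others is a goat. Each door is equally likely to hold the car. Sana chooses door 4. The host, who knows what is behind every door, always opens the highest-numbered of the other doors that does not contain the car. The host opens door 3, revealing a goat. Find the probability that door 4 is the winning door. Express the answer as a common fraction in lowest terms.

Apply Bayes' rule, conditioning on where the car actually is.
If it is behind any of doors 1, 2, and 4 (prior 1/4 each): door 3 is the highest-numbered option available, probability 1; weight (1/4)·1 = 1/4 each.
If it is behind door 3 (prior 1/4): the host opened door 3, so this case is ruled out; weight (1/4)·0 = 0.
The weights sum to 3/4.
So P(the car behind door 4 | the host opened door 3) = (1/4) / (3/4) = 1/3.

1/3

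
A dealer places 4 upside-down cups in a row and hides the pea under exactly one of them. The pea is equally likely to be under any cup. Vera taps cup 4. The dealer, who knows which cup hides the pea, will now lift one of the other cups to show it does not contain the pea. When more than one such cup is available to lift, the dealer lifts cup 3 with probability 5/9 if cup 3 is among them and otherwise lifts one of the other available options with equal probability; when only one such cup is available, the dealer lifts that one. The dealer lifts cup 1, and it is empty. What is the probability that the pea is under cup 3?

3/7

Condition on the true location of the pea.
If it is under cup 1 (prior 1/4): the dealer opened cup 1, so this case is ruled out; weight (1/4)·0 = 0.
If it is under cup 2 (prior 1/4): cup 3 is available but not opened, probability 4/9; weight (1/4)·(4/9) = 1/9.
If it is under cup 3 (prior 1/4): cup 3 holds the prize so is unavailable; the dealer chooses uniformly among the 2 others, probability 1/2; weight (1/4)·(1/2) = 1/8.
If it is under cup 4 (prior 1/4): cup 3 is available but not opened; cup 1 gets probability (1 − 5/9)/2 = 2/9; weight (1/4)·(2/9) = 1/18.
The weights sum to 7/24.
So P(the pea under cup 3 | the dealer opened cup 1) = (1/8) / (7/24) = 3/7.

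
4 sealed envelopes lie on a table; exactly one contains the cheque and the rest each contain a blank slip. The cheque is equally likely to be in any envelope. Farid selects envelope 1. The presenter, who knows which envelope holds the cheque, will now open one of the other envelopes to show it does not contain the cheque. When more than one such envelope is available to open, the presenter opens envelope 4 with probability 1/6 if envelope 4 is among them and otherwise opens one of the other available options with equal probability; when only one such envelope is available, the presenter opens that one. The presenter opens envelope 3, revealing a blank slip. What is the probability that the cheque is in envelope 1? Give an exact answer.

5/21

Condition on the true location of the cheque.
If it is in envelope 1 (prior 1/4): envelope 4 is available but not opened; envelope 3 gets probability (1 − 1/6)/2 = 5/12; weight (1/4)·(5/12) = 5/48.
If it is in envelope 2 (prior 1/4): envelope 4 is available but not opened, probability 5/6; weight (1/4)·(5/6) = 5/24.
If it is in envelope 3 (prior 1/4): the presenter opened envelope 3, so this case is ruled out; weight (1/4)·0 = 0.
If it is in envelope 4 (prior 1/4): envelope 4 holds the prize so is unavailable; the presenter chooses uniformly among the 2 others, probability 1/2; weight (1/4)·(1/2) = 1/8.
The weights sum to 7/16.
So P(the cheque in envelope 1 | the presenter opened envelope 3) = (5/48) / (7/16) = 5/21.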